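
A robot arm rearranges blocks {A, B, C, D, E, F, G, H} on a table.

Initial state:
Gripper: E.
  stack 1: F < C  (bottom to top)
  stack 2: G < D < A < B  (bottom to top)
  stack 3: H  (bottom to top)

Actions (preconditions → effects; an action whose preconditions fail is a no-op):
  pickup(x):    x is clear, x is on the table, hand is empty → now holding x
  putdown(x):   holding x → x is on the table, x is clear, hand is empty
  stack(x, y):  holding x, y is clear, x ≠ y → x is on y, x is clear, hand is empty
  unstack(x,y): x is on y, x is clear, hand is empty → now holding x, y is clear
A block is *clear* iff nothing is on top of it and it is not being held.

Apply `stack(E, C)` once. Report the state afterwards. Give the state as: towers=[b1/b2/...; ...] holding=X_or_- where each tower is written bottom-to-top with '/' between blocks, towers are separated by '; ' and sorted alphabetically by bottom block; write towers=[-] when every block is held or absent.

towers=[F/C/E; G/D/A/B; H] holding=-

before: towers=[F/C; G/D/A/B; H] holding=E
pre[stack(E, C)]: holding(E) ok, clear(C) ok, E≠C ok
all met → apply stack(E, C)
after:  towers=[F/C/E; G/D/A/B; H] holding=-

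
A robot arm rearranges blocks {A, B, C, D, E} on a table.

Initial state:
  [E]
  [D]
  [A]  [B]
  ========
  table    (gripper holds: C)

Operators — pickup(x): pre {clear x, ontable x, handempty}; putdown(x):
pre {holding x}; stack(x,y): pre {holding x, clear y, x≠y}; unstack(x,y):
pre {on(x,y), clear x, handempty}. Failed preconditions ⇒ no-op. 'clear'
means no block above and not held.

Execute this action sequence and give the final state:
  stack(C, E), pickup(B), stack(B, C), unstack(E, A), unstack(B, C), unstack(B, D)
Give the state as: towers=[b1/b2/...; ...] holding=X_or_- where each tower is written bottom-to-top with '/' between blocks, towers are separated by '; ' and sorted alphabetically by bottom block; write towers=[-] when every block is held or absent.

step 1 (stack(C, E)): towers=[A/D/E/C; B] holding=-
step 2 (pickup(B)): towers=[A/D/E/C] holding=B
step 3 (stack(B, C)): towers=[A/D/E/C/B] holding=-
step 4 (unstack(E, A)) [no-op]: towers=[A/D/E/C/B] holding=-
step 5 (unstack(B, C)): towers=[A/D/E/C] holding=B
step 6 (unstack(B, D)) [no-op]: towers=[A/D/E/C] holding=B

towers=[A/D/E/C] holding=B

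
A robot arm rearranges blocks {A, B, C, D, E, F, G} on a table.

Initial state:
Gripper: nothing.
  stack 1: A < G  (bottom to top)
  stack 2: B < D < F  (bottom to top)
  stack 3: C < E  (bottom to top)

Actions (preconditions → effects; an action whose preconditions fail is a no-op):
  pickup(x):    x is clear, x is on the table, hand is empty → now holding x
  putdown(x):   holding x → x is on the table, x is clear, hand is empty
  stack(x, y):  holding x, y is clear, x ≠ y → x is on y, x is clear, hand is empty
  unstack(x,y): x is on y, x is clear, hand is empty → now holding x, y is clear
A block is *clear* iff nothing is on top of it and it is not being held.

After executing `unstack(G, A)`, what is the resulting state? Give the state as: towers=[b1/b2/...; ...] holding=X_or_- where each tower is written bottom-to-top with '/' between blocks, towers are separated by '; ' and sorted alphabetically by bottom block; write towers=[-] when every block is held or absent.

towers=[A; B/D/F; C/E] holding=G

before: towers=[A/G; B/D/F; C/E] holding=-
pre[unstack(G, A)]: on(G,A) ok, clear(G) ok, handempty ok
all met → apply unstack(G, A)
after:  towers=[A; B/D/F; C/E] holding=G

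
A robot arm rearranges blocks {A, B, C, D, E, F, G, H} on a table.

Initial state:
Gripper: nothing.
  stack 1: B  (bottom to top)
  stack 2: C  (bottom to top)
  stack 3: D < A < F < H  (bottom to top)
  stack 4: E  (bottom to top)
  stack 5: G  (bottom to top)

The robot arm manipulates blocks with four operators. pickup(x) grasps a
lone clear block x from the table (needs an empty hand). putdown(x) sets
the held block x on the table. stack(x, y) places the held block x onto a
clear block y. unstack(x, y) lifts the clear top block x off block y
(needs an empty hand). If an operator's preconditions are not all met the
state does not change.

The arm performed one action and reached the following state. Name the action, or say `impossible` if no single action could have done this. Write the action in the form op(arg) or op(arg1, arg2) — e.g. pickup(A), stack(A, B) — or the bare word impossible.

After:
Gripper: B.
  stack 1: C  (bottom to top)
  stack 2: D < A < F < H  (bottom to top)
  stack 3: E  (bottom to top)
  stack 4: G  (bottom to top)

pickup(B)

target: towers=[C; D/A/F/H; E; G] holding=B
         pickup(G) → towers=[B; C; D/A/F/H; E] holding=G
         pickup(E) → towers=[B; C; D/A/F/H; G] holding=E
     unstack(H, F) → towers=[B; C; D/A/F; E; G] holding=H
         pickup(B) → towers=[C; D/A/F/H; E; G] holding=B  ← match
         pickup(C) → towers=[B; D/A/F/H; E; G] holding=C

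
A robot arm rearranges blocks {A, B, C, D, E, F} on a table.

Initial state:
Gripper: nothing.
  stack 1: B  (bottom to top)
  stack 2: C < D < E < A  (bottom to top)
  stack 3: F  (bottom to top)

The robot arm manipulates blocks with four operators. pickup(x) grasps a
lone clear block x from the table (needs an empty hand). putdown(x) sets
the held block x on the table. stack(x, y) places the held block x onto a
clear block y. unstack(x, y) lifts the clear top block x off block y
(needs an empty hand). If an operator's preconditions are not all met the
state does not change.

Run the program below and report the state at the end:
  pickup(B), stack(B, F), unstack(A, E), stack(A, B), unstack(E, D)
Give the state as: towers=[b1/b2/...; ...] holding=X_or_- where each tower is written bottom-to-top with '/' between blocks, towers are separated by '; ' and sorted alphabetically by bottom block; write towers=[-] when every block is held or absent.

step 1 (pickup(B)): towers=[C/D/E/A; F] holding=B
step 2 (stack(B, F)): towers=[C/D/E/A; F/B] holding=-
step 3 (unstack(A, E)): towers=[C/D/E; F/B] holding=A
step 4 (stack(A, B)): towers=[C/D/E; F/B/A] holding=-
step 5 (unstack(E, D)): towers=[C/D; F/B/A] holding=E

towers=[C/D; F/B/A] holding=E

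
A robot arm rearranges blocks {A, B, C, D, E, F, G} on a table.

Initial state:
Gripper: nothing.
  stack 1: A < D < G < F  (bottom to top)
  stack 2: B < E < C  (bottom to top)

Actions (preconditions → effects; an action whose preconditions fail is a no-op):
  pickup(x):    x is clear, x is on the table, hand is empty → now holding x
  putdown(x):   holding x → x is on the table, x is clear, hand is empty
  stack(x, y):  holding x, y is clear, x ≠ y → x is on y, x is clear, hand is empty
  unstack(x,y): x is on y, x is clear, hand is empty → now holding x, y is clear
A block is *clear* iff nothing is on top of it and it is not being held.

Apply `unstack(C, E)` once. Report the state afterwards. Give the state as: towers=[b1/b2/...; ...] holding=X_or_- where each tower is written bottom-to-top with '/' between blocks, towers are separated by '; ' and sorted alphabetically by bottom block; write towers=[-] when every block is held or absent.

towers=[A/D/G/F; B/E] holding=C

before: towers=[A/D/G/F; B/E/C] holding=-
pre[unstack(C, E)]: on(C,E) yes, clear(C) yes, handempty yes
all met → apply unstack(C, E)
after:  towers=[A/D/G/F; B/E] holding=C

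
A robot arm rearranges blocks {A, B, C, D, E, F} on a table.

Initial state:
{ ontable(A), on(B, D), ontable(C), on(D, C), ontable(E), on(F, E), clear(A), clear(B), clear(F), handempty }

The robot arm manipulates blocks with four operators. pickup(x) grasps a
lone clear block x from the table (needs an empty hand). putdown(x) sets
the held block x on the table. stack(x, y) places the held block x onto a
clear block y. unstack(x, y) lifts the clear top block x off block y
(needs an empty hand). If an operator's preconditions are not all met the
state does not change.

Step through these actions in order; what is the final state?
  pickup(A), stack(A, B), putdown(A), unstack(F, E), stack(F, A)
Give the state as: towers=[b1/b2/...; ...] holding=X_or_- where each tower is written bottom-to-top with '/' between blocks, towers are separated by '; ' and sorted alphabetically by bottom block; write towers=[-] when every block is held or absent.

step 1 (pickup(A)): towers=[C/D/B; E/F] holding=A
step 2 (stack(A, B)): towers=[C/D/B/A; E/F] holding=-
step 3 (putdown(A)) [no-op]: towers=[C/D/B/A; E/F] holding=-
step 4 (unstack(F, E)): towers=[C/D/B/A; E] holding=F
step 5 (stack(F, A)): towers=[C/D/B/A/F; E] holding=-

towers=[C/D/B/A/F; E] holding=-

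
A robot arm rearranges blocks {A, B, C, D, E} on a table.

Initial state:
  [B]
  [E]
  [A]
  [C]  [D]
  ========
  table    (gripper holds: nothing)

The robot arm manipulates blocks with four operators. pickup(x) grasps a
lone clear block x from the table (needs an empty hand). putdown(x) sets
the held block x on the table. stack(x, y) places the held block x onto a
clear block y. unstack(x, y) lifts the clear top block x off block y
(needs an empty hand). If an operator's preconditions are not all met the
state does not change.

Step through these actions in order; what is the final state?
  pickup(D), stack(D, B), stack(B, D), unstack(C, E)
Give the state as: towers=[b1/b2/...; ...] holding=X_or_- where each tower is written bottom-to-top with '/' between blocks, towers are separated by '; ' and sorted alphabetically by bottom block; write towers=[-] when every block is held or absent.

step 1 (pickup(D)): towers=[C/A/E/B] holding=D
step 2 (stack(D, B)): towers=[C/A/E/B/D] holding=-
step 3 (stack(B, D)) [no-op]: towers=[C/A/E/B/D] holding=-
step 4 (unstack(C, E)) [no-op]: towers=[C/A/E/B/D] holding=-

towers=[C/A/E/B/D] holding=-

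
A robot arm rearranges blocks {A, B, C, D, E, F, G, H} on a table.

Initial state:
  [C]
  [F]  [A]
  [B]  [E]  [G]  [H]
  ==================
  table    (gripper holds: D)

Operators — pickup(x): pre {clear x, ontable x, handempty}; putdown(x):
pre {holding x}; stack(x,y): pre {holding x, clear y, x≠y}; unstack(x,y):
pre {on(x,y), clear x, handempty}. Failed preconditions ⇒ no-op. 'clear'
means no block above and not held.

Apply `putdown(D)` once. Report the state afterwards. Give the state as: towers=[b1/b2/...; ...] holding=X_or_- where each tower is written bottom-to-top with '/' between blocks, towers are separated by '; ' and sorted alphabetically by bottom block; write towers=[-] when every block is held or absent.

towers=[B/F/C; D; E/A; G; H] holding=-

before: towers=[B/F/C; E/A; G; H] holding=D
pre[putdown(D)]: holding(D) ok
all met → apply putdown(D)
after:  towers=[B/F/C; D; E/A; G; H] holding=-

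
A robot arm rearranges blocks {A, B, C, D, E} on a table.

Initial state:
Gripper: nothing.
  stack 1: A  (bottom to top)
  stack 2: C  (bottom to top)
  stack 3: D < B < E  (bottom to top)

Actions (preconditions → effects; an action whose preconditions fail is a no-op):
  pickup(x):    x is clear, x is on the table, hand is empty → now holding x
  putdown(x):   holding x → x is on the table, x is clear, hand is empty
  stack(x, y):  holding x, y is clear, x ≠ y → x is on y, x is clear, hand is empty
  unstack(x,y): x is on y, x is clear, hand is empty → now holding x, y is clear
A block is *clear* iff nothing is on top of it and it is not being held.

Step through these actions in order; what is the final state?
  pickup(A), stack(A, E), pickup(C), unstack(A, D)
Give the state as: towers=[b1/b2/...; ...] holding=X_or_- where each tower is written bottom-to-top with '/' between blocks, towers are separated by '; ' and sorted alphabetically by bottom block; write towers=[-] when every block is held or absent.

towers=[D/B/E/A] holding=C

step 1 (pickup(A)): towers=[C; D/B/E] holding=A
step 2 (stack(A, E)): towers=[C; D/B/E/A] holding=-
step 3 (pickup(C)): towers=[D/B/E/A] holding=C
step 4 (unstack(A, D)) [no-op]: towers=[D/B/E/A] holding=C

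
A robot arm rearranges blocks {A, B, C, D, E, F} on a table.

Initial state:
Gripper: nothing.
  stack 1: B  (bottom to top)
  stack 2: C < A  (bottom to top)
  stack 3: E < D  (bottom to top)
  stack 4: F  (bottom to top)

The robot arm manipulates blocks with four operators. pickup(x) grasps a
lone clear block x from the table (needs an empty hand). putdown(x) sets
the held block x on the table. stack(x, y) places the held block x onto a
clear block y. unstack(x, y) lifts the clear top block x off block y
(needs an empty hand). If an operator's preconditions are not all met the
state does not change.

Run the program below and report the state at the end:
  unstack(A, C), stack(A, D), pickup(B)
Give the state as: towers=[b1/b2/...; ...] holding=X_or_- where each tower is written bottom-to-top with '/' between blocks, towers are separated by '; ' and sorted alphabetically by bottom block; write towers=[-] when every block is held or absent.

step 1 (unstack(A, C)): towers=[B; C; E/D; F] holding=A
step 2 (stack(A, D)): towers=[B; C; E/D/A; F] holding=-
step 3 (pickup(B)): towers=[C; E/D/A; F] holding=B

towers=[C; E/D/A; F] holding=B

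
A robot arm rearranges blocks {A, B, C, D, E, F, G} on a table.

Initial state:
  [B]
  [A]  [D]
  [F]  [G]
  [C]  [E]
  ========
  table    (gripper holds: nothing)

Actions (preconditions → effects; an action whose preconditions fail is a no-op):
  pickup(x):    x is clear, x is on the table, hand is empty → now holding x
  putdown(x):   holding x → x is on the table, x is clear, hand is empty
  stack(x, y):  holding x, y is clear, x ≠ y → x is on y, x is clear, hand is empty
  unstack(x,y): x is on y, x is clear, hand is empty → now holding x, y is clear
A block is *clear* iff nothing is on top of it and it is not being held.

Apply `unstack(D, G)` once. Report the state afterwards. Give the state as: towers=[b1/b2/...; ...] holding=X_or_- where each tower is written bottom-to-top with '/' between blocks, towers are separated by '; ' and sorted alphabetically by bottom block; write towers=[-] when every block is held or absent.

before: towers=[C/F/A/B; E/G/D] holding=-
pre[unstack(D, G)]: on(D,G) ok, clear(D) ok, handempty ok
all met → apply unstack(D, G)
after:  towers=[C/F/A/B; E/G] holding=D

towers=[C/F/A/B; E/G] holding=D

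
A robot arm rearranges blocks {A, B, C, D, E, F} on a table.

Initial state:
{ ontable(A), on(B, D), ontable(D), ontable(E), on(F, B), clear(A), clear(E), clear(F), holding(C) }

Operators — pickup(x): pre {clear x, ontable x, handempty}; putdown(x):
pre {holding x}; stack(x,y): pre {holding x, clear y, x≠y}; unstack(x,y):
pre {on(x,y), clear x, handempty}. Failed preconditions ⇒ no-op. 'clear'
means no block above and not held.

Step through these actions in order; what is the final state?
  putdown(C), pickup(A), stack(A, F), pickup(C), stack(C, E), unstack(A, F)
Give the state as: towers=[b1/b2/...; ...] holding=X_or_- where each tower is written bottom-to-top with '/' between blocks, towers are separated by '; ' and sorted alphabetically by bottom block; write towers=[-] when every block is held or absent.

step 1 (putdown(C)): towers=[A; C; D/B/F; E] holding=-
step 2 (pickup(A)): towers=[C; D/B/F; E] holding=A
step 3 (stack(A, F)): towers=[C; D/B/F/A; E] holding=-
step 4 (pickup(C)): towers=[D/B/F/A; E] holding=C
step 5 (stack(C, E)): towers=[D/B/F/A; E/C] holding=-
step 6 (unstack(A, F)): towers=[D/B/F; E/C] holding=A

towers=[D/B/F; E/C] holding=A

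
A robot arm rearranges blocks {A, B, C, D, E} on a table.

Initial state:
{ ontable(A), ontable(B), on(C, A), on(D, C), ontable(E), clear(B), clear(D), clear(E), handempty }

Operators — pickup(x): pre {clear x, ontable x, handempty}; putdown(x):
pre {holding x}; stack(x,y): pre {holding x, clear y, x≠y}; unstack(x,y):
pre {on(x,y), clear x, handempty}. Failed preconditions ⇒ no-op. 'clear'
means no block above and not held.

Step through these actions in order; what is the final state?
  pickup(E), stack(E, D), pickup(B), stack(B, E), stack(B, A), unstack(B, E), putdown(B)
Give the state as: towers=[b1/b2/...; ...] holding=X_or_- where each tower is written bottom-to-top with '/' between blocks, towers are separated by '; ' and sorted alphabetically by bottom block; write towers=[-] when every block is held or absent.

towers=[A/C/D/E; B] holding=-

step 1 (pickup(E)): towers=[A/C/D; B] holding=E
step 2 (stack(E, D)): towers=[A/C/D/E; B] holding=-
step 3 (pickup(B)): towers=[A/C/D/E] holding=B
step 4 (stack(B, E)): towers=[A/C/D/E/B] holding=-
step 5 (stack(B, A)) [no-op]: towers=[A/C/D/E/B] holding=-
step 6 (unstack(B, E)): towers=[A/C/D/E] holding=B
step 7 (putdown(B)): towers=[A/C/D/E; B] holding=-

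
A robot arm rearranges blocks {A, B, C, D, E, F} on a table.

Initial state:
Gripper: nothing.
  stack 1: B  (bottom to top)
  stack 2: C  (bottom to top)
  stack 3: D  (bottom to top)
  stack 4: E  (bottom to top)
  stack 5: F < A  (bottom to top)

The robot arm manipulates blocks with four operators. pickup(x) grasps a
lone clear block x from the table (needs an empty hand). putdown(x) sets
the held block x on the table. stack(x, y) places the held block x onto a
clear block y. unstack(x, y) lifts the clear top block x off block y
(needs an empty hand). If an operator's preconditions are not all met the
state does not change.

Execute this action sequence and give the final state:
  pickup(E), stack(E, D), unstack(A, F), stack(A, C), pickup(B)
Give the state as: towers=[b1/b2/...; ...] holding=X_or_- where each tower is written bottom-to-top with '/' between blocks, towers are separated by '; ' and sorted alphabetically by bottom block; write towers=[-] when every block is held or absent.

step 1 (pickup(E)): towers=[B; C; D; F/A] holding=E
step 2 (stack(E, D)): towers=[B; C; D/E; F/A] holding=-
step 3 (unstack(A, F)): towers=[B; C; D/E; F] holding=A
step 4 (stack(A, C)): towers=[B; C/A; D/E; F] holding=-
step 5 (pickup(B)): towers=[C/A; D/E; F] holding=B

towers=[C/A; D/E; F] holding=B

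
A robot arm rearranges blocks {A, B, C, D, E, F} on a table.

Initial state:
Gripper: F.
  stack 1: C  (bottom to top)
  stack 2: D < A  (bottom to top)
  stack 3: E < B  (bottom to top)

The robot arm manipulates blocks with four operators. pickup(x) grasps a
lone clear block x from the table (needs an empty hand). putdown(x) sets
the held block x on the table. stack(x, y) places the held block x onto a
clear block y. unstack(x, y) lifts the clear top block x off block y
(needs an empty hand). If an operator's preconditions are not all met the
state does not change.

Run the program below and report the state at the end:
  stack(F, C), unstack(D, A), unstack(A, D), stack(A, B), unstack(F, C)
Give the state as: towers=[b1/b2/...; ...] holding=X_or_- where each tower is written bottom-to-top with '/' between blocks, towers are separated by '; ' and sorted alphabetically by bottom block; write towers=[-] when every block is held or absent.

towers=[C; D; E/B/A] holding=F

step 1 (stack(F, C)): towers=[C/F; D/A; E/B] holding=-
step 2 (unstack(D, A)) [no-op]: towers=[C/F; D/A; E/B] holding=-
step 3 (unstack(A, D)): towers=[C/F; D; E/B] holding=A
step 4 (stack(A, B)): towers=[C/F; D; E/B/A] holding=-
step 5 (unstack(F, C)): towers=[C; D; E/B/A] holding=F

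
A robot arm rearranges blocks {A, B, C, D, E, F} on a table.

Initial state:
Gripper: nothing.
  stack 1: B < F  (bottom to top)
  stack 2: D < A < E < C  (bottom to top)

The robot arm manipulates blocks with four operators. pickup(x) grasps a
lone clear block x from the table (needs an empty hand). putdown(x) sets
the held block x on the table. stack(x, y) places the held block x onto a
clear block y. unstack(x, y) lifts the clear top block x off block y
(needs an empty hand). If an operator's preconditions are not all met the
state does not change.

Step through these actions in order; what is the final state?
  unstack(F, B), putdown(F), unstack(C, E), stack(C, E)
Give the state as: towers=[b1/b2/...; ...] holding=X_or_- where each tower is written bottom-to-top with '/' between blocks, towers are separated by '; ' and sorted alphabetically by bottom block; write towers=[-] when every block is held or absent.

step 1 (unstack(F, B)): towers=[B; D/A/E/C] holding=F
step 2 (putdown(F)): towers=[B; D/A/E/C; F] holding=-
step 3 (unstack(C, E)): towers=[B; D/A/E; F] holding=C
step 4 (stack(C, E)): towers=[B; D/A/E/C; F] holding=-

towers=[B; D/A/E/C; F] holding=-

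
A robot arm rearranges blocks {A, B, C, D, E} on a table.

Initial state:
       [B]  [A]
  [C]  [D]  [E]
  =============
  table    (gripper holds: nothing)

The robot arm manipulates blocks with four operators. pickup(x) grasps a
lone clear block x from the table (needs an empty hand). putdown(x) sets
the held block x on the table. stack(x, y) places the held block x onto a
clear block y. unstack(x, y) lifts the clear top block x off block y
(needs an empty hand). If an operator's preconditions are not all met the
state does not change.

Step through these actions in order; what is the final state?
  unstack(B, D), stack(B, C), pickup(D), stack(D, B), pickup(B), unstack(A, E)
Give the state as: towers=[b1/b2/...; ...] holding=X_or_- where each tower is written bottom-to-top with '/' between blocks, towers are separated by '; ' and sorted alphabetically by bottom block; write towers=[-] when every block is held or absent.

towers=[C/B/D; E] holding=A

step 1 (unstack(B, D)): towers=[C; D; E/A] holding=B
step 2 (stack(B, C)): towers=[C/B; D; E/A] holding=-
step 3 (pickup(D)): towers=[C/B; E/A] holding=D
step 4 (stack(D, B)): towers=[C/B/D; E/A] holding=-
step 5 (pickup(B)) [no-op]: towers=[C/B/D; E/A] holding=-
step 6 (unstack(A, E)): towers=[C/B/D; E] holding=A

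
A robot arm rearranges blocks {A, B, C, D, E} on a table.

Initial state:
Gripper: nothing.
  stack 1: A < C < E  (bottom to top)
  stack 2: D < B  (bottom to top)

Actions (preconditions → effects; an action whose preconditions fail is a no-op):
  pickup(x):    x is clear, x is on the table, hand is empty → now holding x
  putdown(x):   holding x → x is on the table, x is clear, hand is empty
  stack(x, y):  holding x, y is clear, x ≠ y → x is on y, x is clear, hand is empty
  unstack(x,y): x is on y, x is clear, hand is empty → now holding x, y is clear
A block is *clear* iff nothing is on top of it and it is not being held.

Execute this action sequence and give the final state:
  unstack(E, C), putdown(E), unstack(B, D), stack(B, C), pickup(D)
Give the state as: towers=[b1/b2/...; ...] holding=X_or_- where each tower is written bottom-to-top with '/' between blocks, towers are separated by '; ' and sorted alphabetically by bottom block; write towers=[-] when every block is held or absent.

step 1 (unstack(E, C)): towers=[A/C; D/B] holding=E
step 2 (putdown(E)): towers=[A/C; D/B; E] holding=-
step 3 (unstack(B, D)): towers=[A/C; D; E] holding=B
step 4 (stack(B, C)): towers=[A/C/B; D; E] holding=-
step 5 (pickup(D)): towers=[A/C/B; E] holding=D

towers=[A/C/B; E] holding=D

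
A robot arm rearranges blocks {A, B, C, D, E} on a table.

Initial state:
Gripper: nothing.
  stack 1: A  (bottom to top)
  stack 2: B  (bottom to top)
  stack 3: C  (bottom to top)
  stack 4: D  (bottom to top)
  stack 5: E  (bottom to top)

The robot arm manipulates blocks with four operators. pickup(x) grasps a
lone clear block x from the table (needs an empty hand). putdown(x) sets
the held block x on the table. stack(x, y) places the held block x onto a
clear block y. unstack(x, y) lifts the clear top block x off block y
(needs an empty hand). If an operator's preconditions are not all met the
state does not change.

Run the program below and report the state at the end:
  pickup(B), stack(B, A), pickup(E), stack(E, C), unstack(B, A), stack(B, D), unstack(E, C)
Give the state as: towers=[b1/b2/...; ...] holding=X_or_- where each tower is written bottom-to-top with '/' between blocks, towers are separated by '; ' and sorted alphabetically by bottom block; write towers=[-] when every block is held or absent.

towers=[A; C; D/B] holding=E

step 1 (pickup(B)): towers=[A; C; D; E] holding=B
step 2 (stack(B, A)): towers=[A/B; C; D; E] holding=-
step 3 (pickup(E)): towers=[A/B; C; D] holding=E
step 4 (stack(E, C)): towers=[A/B; C/E; D] holding=-
step 5 (unstack(B, A)): towers=[A; C/E; D] holding=B
step 6 (stack(B, D)): towers=[A; C/E; D/B] holding=-
step 7 (unstack(E, C)): towers=[A; C; D/B] holding=E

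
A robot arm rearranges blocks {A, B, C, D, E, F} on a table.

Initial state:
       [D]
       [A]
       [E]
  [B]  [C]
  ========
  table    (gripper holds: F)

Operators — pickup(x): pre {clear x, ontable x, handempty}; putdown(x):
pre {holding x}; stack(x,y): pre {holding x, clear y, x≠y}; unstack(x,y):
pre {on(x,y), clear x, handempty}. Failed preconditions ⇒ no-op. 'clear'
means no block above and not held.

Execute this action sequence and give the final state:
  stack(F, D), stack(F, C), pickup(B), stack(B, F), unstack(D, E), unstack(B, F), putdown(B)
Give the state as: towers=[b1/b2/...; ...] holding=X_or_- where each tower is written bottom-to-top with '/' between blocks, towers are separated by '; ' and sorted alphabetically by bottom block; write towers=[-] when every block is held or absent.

towers=[B; C/E/A/D/F] holding=-

step 1 (stack(F, D)): towers=[B; C/E/A/D/F] holding=-
step 2 (stack(F, C)) [no-op]: towers=[B; C/E/A/D/F] holding=-
step 3 (pickup(B)): towers=[C/E/A/D/F] holding=B
step 4 (stack(B, F)): towers=[C/E/A/D/F/B] holding=-
step 5 (unstack(D, E)) [no-op]: towers=[C/E/A/D/F/B] holding=-
step 6 (unstack(B, F)): towers=[C/E/A/D/F] holding=B
step 7 (putdown(B)): towers=[B; C/E/A/D/F] holding=-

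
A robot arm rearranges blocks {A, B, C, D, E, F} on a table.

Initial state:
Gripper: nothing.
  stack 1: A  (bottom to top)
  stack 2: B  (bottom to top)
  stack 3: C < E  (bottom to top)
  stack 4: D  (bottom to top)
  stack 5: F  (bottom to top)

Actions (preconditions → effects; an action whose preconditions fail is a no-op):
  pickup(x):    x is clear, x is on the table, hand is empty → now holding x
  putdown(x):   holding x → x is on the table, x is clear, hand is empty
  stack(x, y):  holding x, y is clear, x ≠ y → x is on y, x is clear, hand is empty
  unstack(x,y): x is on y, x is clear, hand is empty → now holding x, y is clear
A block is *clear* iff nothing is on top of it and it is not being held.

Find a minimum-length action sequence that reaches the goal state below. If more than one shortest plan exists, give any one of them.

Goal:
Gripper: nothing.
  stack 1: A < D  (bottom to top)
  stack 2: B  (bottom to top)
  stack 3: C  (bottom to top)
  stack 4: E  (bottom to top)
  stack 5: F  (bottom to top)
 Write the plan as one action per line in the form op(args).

step 1 (pickup(D)): towers=[A; B; C/E; F] holding=D
step 2 (stack(D, A)): towers=[A/D; B; C/E; F] holding=-
step 3 (unstack(E, C)): towers=[A/D; B; C; F] holding=E
step 4 (putdown(E)): towers=[A/D; B; C; E; F] holding=-
goal check: towers=[A/D; B; C; E; F] holding=- — reached (length 4, optimal by BFS)

pickup(D)
stack(D, A)
unstack(E, C)
putdown(E)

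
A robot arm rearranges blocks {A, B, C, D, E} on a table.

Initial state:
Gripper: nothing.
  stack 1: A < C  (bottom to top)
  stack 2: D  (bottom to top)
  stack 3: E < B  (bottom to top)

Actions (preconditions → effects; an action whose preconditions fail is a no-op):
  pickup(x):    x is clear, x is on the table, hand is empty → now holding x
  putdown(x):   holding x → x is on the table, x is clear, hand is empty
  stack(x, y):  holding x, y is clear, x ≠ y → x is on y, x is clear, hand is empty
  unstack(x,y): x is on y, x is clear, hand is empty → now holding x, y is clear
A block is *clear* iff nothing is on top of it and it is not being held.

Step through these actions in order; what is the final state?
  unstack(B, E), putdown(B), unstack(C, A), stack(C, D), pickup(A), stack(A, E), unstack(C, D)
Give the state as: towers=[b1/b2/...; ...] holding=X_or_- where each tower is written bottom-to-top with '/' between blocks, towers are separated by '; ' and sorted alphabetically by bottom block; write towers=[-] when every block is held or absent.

step 1 (unstack(B, E)): towers=[A/C; D; E] holding=B
step 2 (putdown(B)): towers=[A/C; B; D; E] holding=-
step 3 (unstack(C, A)): towers=[A; B; D; E] holding=C
step 4 (stack(C, D)): towers=[A; B; D/C; E] holding=-
step 5 (pickup(A)): towers=[B; D/C; E] holding=A
step 6 (stack(A, E)): towers=[B; D/C; E/A] holding=-
step 7 (unstack(C, D)): towers=[B; D; E/A] holding=C

towers=[B; D; E/A] holding=C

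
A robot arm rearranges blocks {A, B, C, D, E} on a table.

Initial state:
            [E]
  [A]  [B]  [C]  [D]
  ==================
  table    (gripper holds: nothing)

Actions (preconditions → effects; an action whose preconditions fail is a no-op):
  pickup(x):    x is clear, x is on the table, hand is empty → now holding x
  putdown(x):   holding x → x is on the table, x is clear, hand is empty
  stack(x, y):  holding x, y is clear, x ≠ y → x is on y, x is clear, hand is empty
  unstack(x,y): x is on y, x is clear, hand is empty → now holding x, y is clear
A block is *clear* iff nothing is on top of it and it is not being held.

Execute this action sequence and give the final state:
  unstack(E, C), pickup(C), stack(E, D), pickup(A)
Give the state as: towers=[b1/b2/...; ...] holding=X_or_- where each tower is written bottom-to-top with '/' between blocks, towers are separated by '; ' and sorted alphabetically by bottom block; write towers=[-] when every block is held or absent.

step 1 (unstack(E, C)): towers=[A; B; C; D] holding=E
step 2 (pickup(C)) [no-op]: towers=[A; B; C; D] holding=E
step 3 (stack(E, D)): towers=[A; B; C; D/E] holding=-
step 4 (pickup(A)): towers=[B; C; D/E] holding=A

towers=[B; C; D/E] holding=A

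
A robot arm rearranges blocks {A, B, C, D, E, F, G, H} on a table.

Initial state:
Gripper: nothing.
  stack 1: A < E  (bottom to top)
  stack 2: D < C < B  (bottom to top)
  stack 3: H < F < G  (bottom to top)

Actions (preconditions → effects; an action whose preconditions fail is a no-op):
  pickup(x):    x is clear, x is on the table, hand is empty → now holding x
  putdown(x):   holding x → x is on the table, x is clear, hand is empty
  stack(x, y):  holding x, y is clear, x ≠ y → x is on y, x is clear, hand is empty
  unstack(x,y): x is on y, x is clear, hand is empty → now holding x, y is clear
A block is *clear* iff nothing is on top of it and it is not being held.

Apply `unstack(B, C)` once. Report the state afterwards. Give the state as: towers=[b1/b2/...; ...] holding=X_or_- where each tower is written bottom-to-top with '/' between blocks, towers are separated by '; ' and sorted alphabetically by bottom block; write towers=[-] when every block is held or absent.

towers=[A/E; D/C; H/F/G] holding=B

before: towers=[A/E; D/C/B; H/F/G] holding=-
pre[unstack(B, C)]: on(B,C) ok, clear(B) ok, handempty ok
all met → apply unstack(B, C)
after:  towers=[A/E; D/C; H/F/G] holding=B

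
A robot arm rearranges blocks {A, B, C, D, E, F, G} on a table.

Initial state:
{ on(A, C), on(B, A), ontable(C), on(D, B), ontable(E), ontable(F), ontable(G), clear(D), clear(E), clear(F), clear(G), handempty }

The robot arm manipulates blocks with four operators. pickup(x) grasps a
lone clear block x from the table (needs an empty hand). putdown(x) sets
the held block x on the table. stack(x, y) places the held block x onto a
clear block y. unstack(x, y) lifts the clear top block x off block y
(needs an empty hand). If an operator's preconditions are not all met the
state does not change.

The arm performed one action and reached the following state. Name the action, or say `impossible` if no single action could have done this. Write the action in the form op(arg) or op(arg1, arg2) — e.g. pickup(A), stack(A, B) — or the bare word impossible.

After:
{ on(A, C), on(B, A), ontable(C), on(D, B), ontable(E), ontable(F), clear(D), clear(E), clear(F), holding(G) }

target: towers=[C/A/B/D; E; F] holding=G
         pickup(F) → towers=[C/A/B/D; E; G] holding=F
         pickup(G) → towers=[C/A/B/D; E; F] holding=G  ← match
     unstack(D, B) → towers=[C/A/B; E; F; G] holding=D
         pickup(E) → towers=[C/A/B/D; F; G] holding=E

pickup(G)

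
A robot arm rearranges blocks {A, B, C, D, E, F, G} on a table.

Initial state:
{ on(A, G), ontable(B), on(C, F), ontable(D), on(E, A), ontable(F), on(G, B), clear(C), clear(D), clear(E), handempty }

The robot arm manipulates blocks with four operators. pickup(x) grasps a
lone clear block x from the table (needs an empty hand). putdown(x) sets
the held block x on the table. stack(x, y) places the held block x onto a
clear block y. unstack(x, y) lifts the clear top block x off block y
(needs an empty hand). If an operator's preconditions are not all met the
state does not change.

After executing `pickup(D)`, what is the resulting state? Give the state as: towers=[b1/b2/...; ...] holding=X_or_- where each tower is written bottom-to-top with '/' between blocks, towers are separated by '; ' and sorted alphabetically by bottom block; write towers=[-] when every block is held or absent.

towers=[B/G/A/E; F/C] holding=D

before: towers=[B/G/A/E; D; F/C] holding=-
pre[pickup(D)]: clear(D) yes, ontable(D) yes, handempty yes
all met → apply pickup(D)
after:  towers=[B/G/A/E; F/C] holding=D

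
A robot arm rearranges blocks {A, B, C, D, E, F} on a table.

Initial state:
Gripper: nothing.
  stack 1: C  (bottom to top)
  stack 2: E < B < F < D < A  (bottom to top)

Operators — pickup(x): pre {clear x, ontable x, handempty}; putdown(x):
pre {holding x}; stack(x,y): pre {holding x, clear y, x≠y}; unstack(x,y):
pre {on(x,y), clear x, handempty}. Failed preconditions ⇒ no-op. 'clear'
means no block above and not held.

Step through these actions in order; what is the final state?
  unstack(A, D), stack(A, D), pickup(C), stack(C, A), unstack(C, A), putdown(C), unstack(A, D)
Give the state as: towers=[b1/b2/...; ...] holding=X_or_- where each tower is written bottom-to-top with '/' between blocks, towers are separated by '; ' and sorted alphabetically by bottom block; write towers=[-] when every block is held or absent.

towers=[C; E/B/F/D] holding=A

step 1 (unstack(A, D)): towers=[C; E/B/F/D] holding=A
step 2 (stack(A, D)): towers=[C; E/B/F/D/A] holding=-
step 3 (pickup(C)): towers=[E/B/F/D/A] holding=C
step 4 (stack(C, A)): towers=[E/B/F/D/A/C] holding=-
step 5 (unstack(C, A)): towers=[E/B/F/D/A] holding=C
step 6 (putdown(C)): towers=[C; E/B/F/D/A] holding=-
step 7 (unstack(A, D)): towers=[C; E/B/F/D] holding=A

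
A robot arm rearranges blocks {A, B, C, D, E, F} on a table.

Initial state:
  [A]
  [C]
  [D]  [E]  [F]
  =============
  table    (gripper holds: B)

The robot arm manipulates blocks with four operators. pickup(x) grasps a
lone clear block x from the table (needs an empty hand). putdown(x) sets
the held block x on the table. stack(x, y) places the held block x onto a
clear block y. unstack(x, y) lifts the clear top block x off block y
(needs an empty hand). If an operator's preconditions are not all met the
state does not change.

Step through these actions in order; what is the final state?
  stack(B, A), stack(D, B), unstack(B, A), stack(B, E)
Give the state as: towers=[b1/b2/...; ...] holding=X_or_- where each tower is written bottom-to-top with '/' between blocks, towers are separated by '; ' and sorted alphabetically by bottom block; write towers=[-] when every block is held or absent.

towers=[D/C/A; E/B; F] holding=-

step 1 (stack(B, A)): towers=[D/C/A/B; E; F] holding=-
step 2 (stack(D, B)) [no-op]: towers=[D/C/A/B; E; F] holding=-
step 3 (unstack(B, A)): towers=[D/C/A; E; F] holding=B
step 4 (stack(B, E)): towers=[D/C/A; E/B; F] holding=-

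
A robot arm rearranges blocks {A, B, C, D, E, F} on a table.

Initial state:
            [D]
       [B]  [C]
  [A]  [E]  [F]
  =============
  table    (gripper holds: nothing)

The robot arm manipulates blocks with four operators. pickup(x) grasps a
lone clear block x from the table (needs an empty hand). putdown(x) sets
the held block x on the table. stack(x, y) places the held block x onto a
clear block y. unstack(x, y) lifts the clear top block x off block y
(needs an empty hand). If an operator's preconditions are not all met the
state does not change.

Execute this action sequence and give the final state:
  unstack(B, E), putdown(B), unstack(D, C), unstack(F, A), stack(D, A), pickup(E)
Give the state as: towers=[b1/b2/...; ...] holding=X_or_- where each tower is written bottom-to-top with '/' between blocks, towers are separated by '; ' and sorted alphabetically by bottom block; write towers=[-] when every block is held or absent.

step 1 (unstack(B, E)): towers=[A; E; F/C/D] holding=B
step 2 (putdown(B)): towers=[A; B; E; F/C/D] holding=-
step 3 (unstack(D, C)): towers=[A; B; E; F/C] holding=D
step 4 (unstack(F, A)) [no-op]: towers=[A; B; E; F/C] holding=D
step 5 (stack(D, A)): towers=[A/D; B; E; F/C] holding=-
step 6 (pickup(E)): towers=[A/D; B; F/C] holding=E

towers=[A/D; B; F/C] holding=E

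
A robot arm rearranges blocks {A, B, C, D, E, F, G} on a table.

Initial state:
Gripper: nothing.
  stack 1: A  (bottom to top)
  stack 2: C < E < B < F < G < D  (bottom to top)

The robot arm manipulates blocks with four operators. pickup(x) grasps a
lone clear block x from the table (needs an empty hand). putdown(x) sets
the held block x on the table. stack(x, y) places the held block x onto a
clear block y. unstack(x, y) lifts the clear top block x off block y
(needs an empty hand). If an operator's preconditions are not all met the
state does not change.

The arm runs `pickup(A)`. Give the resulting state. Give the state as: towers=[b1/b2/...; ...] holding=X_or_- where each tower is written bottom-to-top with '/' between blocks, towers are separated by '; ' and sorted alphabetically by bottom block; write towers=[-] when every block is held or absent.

towers=[C/E/B/F/G/D] holding=A

before: towers=[A; C/E/B/F/G/D] holding=-
pre[pickup(A)]: clear(A) ✓, ontable(A) ✓, handempty ✓
all met → apply pickup(A)
after:  towers=[C/E/B/F/G/D] holding=A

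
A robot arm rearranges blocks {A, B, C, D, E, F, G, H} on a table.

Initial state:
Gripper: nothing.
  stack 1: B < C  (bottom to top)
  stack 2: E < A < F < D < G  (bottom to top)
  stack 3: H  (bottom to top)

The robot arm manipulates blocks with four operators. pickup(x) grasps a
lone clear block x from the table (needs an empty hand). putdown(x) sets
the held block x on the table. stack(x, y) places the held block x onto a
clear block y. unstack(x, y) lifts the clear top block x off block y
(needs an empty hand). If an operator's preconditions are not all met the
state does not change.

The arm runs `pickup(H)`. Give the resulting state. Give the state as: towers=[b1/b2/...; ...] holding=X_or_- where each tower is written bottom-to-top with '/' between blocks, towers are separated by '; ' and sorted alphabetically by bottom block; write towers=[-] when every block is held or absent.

towers=[B/C; E/A/F/D/G] holding=H

before: towers=[B/C; E/A/F/D/G; H] holding=-
pre[pickup(H)]: clear(H) yes, ontable(H) yes, handempty yes
all met → apply pickup(H)
after:  towers=[B/C; E/A/F/D/G] holding=H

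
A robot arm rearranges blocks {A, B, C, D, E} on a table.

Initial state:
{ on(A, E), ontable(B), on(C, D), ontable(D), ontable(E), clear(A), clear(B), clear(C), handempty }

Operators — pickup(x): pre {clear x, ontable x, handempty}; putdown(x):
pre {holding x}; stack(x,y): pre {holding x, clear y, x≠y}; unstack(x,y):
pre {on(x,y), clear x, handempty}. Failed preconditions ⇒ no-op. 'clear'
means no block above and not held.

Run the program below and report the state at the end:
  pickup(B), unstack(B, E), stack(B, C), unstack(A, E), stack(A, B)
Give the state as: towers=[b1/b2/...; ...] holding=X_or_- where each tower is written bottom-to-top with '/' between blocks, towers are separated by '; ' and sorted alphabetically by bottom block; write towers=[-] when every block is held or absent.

step 1 (pickup(B)): towers=[D/C; E/A] holding=B
step 2 (unstack(B, E)) [no-op]: towers=[D/C; E/A] holding=B
step 3 (stack(B, C)): towers=[D/C/B; E/A] holding=-
step 4 (unstack(A, E)): towers=[D/C/B; E] holding=A
step 5 (stack(A, B)): towers=[D/C/B/A; E] holding=-

towers=[D/C/B/A; E] holding=-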